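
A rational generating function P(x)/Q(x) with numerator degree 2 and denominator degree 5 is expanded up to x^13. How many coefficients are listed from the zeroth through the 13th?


Expanding up to x^13 gives the coefficients for x^0, x^1, ..., x^13.
That is 13 + 1 = 14 coefficients in total.

14


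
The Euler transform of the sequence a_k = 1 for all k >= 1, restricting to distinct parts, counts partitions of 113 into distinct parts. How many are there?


Partitions of 113 into distinct parts can be computed via generating function.
Product (1+x)(1+x^2)(1+x^3)...
The coefficient of x^113 = 1274118

1274118


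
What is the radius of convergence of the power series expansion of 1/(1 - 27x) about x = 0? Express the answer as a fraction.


Expanding 1/(1 - 27x) = sum_{k>=0} 27^k x^k, the series converges when |27x| < 1, i.e., |x| < 1/27.
So the radius of convergence is 1/27 = 1/27.

1/27


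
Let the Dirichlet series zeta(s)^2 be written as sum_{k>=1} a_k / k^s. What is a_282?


The Dirichlet convolution of the constant function 1 with itself gives (1 * 1)(k) = sum_{d | k} 1 = d(k), the number of positive divisors of k.
Since zeta(s) = sum_{k>=1} 1/k^s, we have zeta(s)^2 = sum_{k>=1} d(k)/k^s, so a_k = d(k).
For k = 282: the divisors are 1, 2, 3, 6, 47, 94, 141, 282.
Count = 8.

8


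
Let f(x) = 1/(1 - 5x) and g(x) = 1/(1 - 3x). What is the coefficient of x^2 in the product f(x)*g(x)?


The coefficient of x^n in f*g is the Cauchy product: sum_{k=0}^{n} a^k * b^(n-k).
With a=5, b=3, n=2:
sum_{k=0}^{2} 5^k * 3^(2-k)
= 49

49


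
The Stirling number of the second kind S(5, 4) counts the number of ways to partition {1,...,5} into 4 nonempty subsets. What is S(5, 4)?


Using the explicit formula S(n,k) = (1/k!) sum_{j=0}^{k} (-1)^(k-j) C(k,j) j^n:
S(5, 4) = 10
Equivalently, S(n,k) is n! times the coefficient of x^n in the EGF (e^x - 1)^k / k!.

10


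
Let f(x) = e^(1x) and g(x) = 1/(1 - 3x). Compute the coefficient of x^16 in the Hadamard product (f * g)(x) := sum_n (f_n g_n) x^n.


Expanding: f_k = 1^k/k! (from e^(1x)) and g_k = 3^k (from 1/(1 - 3x)). So the Hadamard coefficient (f * g)_k = 1^k 3^k / k! = (3)^k / k!.
For k = 16: 3^16/16! = 43046721/20922789888000 = 59049/28700672000.

59049/28700672000


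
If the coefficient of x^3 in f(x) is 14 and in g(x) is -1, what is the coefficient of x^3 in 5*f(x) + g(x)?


Scalar multiplication scales coefficients: 5 * 14 = 70.
Then add the g coefficient: 70 + -1
= 69

69


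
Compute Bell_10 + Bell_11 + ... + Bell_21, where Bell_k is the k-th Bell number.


Recall Bell_k counts set partitions of a k-set (with Bell_0 = 1 by convention).
Bell_10 through Bell_21: 115975, 678570, 4213597, 27644437, 190899322, 1382958545, 10480142147, 82864869804, 682076806159, 5832742205057, 51724158235372, 474869816156751
Sum = 115975 + 678570 + 4213597 + 27644437 + 190899322 + 1382958545 + 10480142147 + 82864869804 + 682076806159 + 5832742205057 + 51724158235372 + 474869816156751 = 533203744925736.

533203744925736


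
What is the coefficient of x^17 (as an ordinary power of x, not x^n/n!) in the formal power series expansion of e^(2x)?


The exponential series is e^y = sum_{k>=0} y^k / k!. Substituting y = 2x gives
e^(2x) = sum_{k>=0} 2^k x^k / k!.
So the coefficient of x^n is a^n/n! with a = 2, n = 17:
2^17 / 17! = 131072/355687428096000 = 4/10854718875

4/10854718875


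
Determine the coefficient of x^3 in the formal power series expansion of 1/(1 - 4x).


The geometric series identity gives 1/(1 - c x) = sum_{k>=0} c^k x^k, so the coefficient of x^k is c^k.
Here c = 4 and k = 3.
Computing: 4^3 = 64

64


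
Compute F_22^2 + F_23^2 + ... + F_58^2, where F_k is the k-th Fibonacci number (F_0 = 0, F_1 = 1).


There is a standard identity sum_{k=0}^{N} F_k^2 = F_N * F_{N+1} (proved inductively from the telescoping relation F_k^2 = F_k F_{k+1} - F_{k-1} F_k). Then
sum_{k=22}^{58} F_k^2 = F_58 F_59 - F_21 F_22.
Computing: F_58 = 591286729879, F_59 = 956722026041, F_21 = 10946, F_22 = 17711.
Sum = 591286729879 * 956722026041 - 10946 * 17711 = 565697038180994176914433.

565697038180994176914433


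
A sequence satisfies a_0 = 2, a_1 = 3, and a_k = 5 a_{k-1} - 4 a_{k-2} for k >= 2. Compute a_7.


The characteristic equation is t^2 - 5 t + 4 = 0, with roots r_1 = 4 and r_2 = 1 (so c_1 = r_1 + r_2, c_2 = -r_1 r_2 as required).
One can use the closed form a_n = A r_1^n + B r_2^n, but direct iteration is more reliable:
a_0 = 2, a_1 = 3, a_2 = 7, a_3 = 23, a_4 = 87, a_5 = 343, a_6 = 1367, a_7 = 5463.
So a_7 = 5463.

5463


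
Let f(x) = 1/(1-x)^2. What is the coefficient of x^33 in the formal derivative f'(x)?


Differentiate: d/dx [ 1/(1-x)^r ] = r / (1-x)^(r+1).
Here r = 2, so f'(x) = 2 / (1-x)^3.
The expansion of 1/(1-x)^(r+1) has coefficient of x^n equal to C(n+r, r).
So the coefficient of x^33 in f'(x) is
2 * C(35, 2) = 2 * 595 = 1190

1190


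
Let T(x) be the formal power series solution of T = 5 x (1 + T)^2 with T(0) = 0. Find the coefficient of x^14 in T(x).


Apply the Lagrange inversion formula: if T = 5 x * phi(T) with phi(t) = (1 + t)^2, then [x^n] T = 5^n * (1/n) [t^(n-1)] phi(t)^n = 5^n * (1/n) [t^(n-1)] (1 + t)^(2n) = 5^n * (1/n) C(2n, n-1).
Using the identity C(2n, n-1) = C(2n, n) * n / (n+1), the unscaled factor equals C(2n, n) / (n+1) = C_n, the n-th Catalan number.
For n = 14: C_14 = C(28, 14) / 15 = 40116600/15 = 2674440.
With the 5^14 = 6103515625 factor, the coefficient is 6103515625 * 2674440 = 16323486328125000.

16323486328125000


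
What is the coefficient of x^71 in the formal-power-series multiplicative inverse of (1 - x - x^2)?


Let the inverse be f(x) = sum_{k>=0} a_k x^k. From f(x) * (1 - x - x^2) = 1 and matching coefficients:
 x^0: a_0 = 1.
 x^1: a_1 - a_0 = 0, so a_1 = 1.
 x^k (k >= 2): a_k - a_{k-1} - a_{k-2} = 0, i.e. a_k = a_{k-1} + a_{k-2}.
This is the Fibonacci-type recurrence shifted so that a_0 = a_1 = 1.
Iterating: a_0=1, a_1=1, a_2=2, a_3=3, a_4=5, a_5=8, a_6=13, a_7=21, a_8=34, a_9=55, ...
a_71 = 498454011879264.

498454011879264


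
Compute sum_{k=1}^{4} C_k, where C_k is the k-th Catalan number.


C_1 through C_4: 1, 2, 5, 14
Sum = 1 + 2 + 5 + 14
= 22

22


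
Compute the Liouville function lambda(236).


The Liouville function is lambda(k) = (-1)^Omega(k), where Omega(k) counts the prime factors of k with multiplicity.
Factoring: 236 = 2 * 2 * 59, so Omega(236) = 3.
lambda(236) = (-1)^3 = -1.

-1


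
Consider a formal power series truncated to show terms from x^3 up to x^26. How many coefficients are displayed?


From x^3 to x^26 inclusive, the count is 26 - 3 + 1 = 24.

24


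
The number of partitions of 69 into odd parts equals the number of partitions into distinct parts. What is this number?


Computing partitions of 69 into odd parts (1, 3, 5, ...):
Using the generating function prod_{k>=0} 1/(1-x^(2k+1)),
the count is 27130

27130


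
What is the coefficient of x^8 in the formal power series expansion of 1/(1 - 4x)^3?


The general identity 1/(1 - c x)^r = sum_{k>=0} c^k C(k + r - 1, r - 1) x^k follows by substituting y = c x into 1/(1 - y)^r = sum_{k>=0} C(k + r - 1, r - 1) y^k.
For c = 4, r = 3, k = 8:
4^8 * C(10, 2) = 65536 * 45 = 2949120.

2949120


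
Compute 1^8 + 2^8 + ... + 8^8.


This power sum has a closed form given by Faulhaber's formula
sum_{k=1}^{m} k^p = (1 / (p + 1)) * sum_{j=0}^{p} C(p + 1, j) B_j m^(p + 1 - j),
but for small m direct computation is fastest:
1 + 256 + 6561 + 65536 + 390625 + 1679616 + 5764801 + 16777216 = 24684612.

24684612


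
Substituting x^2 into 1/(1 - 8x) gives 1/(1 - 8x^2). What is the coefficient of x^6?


The coefficient of x^(2m) in 1/(1 - 8x^2) is 8^m.
With n = 6 = 2*3, the coefficient is 8^3 = 512.

512


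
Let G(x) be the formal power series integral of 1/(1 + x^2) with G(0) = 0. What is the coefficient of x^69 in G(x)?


1/(1 + x^2) = sum_{j>=0} (-1)^j x^(2j). Integrating termwise with G(0) = 0:
G(x) = sum_{j>=0} (-1)^j x^(2j+1) / (2j+1) = arctan(x).
Only odd powers are nonzero. For x^69 write 69 = 2*34 + 1, giving
(-1)^34 / 69 = 1/69 = 1/69.

1/69


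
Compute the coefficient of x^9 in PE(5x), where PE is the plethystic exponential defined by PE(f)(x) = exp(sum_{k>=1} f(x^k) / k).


With f(x) = 5x, the exponent is sum_{k>=1} 5 x^k / k = 5 * (-ln(1 - x)). Exponentiating:
PE(5x) = exp(-5 ln(1 - x)) = 1/(1 - x)^5.
By the negative binomial expansion, [x^n] 1/(1 - x)^5 = C(n + 4, 4).
For n = 9: C(13, 4) = 715.

715


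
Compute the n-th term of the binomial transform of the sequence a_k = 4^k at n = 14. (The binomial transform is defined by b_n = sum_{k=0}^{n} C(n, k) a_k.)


With a_k = 4^k, b_n = sum_{k=0}^{n} C(n, k) 4^k = (1 + 4)^n by the binomial theorem.
For n = 14: (1 + 4)^14 = 5^14 = 6103515625.

6103515625


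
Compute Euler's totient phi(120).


phi(n) counts integers in [1, n] coprime to n. Using the multiplicative formula phi(n) = n * prod_{p | n} (1 - 1/p):
120 = 2^3 * 3 * 5, so
phi(120) = 120 * (1 - 1/2) * (1 - 1/3) * (1 - 1/5) = 32.

32


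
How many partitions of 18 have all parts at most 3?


Using the generating function (1-x)^(-1)(1-x^2)^(-1)(1-x^3)^(-1),
the coefficient of x^18 counts these restricted partitions.
Result = 37

37


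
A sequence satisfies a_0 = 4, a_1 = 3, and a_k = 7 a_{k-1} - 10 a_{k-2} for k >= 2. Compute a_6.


The characteristic equation is t^2 - 7 t + 10 = 0, with roots r_1 = 5 and r_2 = 2 (so c_1 = r_1 + r_2, c_2 = -r_1 r_2 as required).
One can use the closed form a_n = A r_1^n + B r_2^n, but direct iteration is more reliable:
a_0 = 4, a_1 = 3, a_2 = -19, a_3 = -163, a_4 = -951, a_5 = -5027, a_6 = -25679.
So a_6 = -25679.

-25679


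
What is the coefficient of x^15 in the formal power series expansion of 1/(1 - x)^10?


The negative binomial / multiset identity is
1/(1 - x)^r = sum_{k>=0} C(k + r - 1, r - 1) x^k.
Here r = 10 and k = 15, so the coefficient is
C(15 + 9, 9) = C(24, 9)
= 1307504

1307504


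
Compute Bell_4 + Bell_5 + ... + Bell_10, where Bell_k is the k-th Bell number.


Recall Bell_k counts set partitions of a k-set (with Bell_0 = 1 by convention).
Bell_4 through Bell_10: 15, 52, 203, 877, 4140, 21147, 115975
Sum = 15 + 52 + 203 + 877 + 4140 + 21147 + 115975 = 142409.

142409


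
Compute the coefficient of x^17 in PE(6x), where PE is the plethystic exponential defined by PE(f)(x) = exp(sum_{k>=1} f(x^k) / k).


With f(x) = 6x, the exponent is sum_{k>=1} 6 x^k / k = 6 * (-ln(1 - x)). Exponentiating:
PE(6x) = exp(-6 ln(1 - x)) = 1/(1 - x)^6.
By the negative binomial expansion, [x^n] 1/(1 - x)^6 = C(n + 5, 5).
For n = 17: C(22, 5) = 26334.

26334


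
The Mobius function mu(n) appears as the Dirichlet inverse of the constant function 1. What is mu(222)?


222 = 2 * 3 * 37 (all distinct primes).
mu(222) = (-1)^3 = -1

-1


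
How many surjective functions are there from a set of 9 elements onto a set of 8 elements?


By inclusion-exclusion on which target elements are missed, the number of surjections from an n-set onto a k-set is
surj(n, k) = sum_{j=0}^{k} (-1)^j C(k, j) (k - j)^n.
Equivalently surj(n, k) = k! * S(n, k), where S(n, k) is the Stirling number of the second kind.
For n = 9, k = 8:
S(9, 8) = 36, so
surj = 8! * 36 = 40320 * 36 = 1451520.

1451520


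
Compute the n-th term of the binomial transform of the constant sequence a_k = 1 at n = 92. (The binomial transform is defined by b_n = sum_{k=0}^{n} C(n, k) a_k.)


With a_k = 1 for all k, b_n = sum_{k=0}^{n} C(n, k) = 2^n by the binomial theorem.
For n = 92: 2^92 = 4951760157141521099596496896.

4951760157141521099596496896


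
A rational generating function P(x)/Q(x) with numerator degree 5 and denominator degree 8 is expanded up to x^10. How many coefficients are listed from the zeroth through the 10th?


Expanding up to x^10 gives the coefficients for x^0, x^1, ..., x^10.
That is 10 + 1 = 11 coefficients in total.

11


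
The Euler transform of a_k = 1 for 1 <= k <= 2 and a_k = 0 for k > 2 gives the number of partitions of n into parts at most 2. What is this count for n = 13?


Partitions of 13 into parts at most 2:
Using generating function (1-x)^(-1)(1-x^2)^(-1),
the coefficient of x^13 = 7

7


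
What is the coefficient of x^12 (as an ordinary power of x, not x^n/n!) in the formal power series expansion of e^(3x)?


The exponential series is e^y = sum_{k>=0} y^k / k!. Substituting y = 3x gives
e^(3x) = sum_{k>=0} 3^k x^k / k!.
So the coefficient of x^n is a^n/n! with a = 3, n = 12:
3^12 / 12! = 531441/479001600 = 2187/1971200

2187/1971200


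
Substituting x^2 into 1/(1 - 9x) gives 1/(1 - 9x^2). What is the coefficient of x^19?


Since 1/(1 - 9x^2) only has even powers of x,
the coefficient of x^19 (odd) is 0.

0


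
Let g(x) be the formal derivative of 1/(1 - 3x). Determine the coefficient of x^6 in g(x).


Differentiate termwise: d/dx sum_{k>=0} 3^k x^k = sum_{k>=1} k 3^k x^(k-1) = sum_{j>=0} (j+1) 3^(j+1) x^j.
Equivalently, d/dx [1/(1 - 3x)] = 3/(1 - 3x)^2.
For j = 6: 7 * 3^7 = 7 * 2187 = 15309.

15309


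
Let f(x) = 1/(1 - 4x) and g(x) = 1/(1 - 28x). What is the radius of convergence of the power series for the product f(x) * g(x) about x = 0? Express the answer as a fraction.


The radius of 1/(1 - 4x) is 1/4 (nearest singularity at x = 1/4), and the radius of 1/(1 - 28x) is 1/28.
The product f(x)*g(x) = 1/((1 - 4x)(1 - 28x)) has singularities at both 1/4 and 1/28, so its radius of convergence is the distance to the nearest one:
min(1/4, 1/28) = 1/28.

1/28


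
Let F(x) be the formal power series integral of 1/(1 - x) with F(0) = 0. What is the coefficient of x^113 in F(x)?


1/(1 - x) = sum_{k>=0} x^k. Integrating termwise and using F(0) = 0 gives
F(x) = sum_{k>=0} x^(k+1) / (k+1) = sum_{m>=1} x^m / m = -ln(1 - x).
So the coefficient of x^113 is 1/113 = 1/113.

1/113


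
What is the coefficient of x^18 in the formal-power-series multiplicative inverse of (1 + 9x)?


The inverse is 1/(1 + 9x). Apply the geometric identity 1/(1 - y) = sum_{k>=0} y^k with y = -9x:
1/(1 + 9x) = sum_{k>=0} (-9)^k x^k.
So the coefficient of x^18 is (-9)^18 = 150094635296999121.

150094635296999121


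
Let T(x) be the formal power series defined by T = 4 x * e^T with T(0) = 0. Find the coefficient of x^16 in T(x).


Apply the Lagrange inversion formula: if T = 4 x * phi(T) with phi(t) = e^t, then
[x^n] T = 4^n * (1/n) [t^(n-1)] phi(t)^n = 4^n * (1/n) [t^(n-1)] e^(n t) = 4^n * (1/n) * n^(n-1) / (n-1)! = 4^n * n^(n-1) / n!.
When c = 1 this is the Cayley count of rooted labeled trees on n vertices, divided by n!.
For n = 16: 4^16 * 16^15 / 16! = 4294967296 * 1152921504606846976/20922789888000 = 151115727451828646838272/638512875.

151115727451828646838272/638512875


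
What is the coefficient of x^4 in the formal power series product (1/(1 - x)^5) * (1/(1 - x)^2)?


Combine the factors: (1/(1 - x)^5) * (1/(1 - x)^2) = 1/(1 - x)^7.
Then use 1/(1 - x)^r = sum_{k>=0} C(k + r - 1, r - 1) x^k with r = 7 and k = 4:
C(10, 6) = 210.

210


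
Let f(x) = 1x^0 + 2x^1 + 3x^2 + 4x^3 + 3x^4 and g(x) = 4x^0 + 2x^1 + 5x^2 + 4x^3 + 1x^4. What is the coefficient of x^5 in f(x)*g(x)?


Cauchy product at x^5:
2*1 + 3*4 + 4*5 + 3*2
= 40

40


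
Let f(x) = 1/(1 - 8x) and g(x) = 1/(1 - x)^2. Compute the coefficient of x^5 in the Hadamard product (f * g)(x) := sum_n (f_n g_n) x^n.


f has coefficients f_k = 8^k. For g = 1/(1 - x)^2 the coefficient is g_k = C(k + 1, 1) = k + 1. The Hadamard coefficient is (f * g)_k = 8^k * (k + 1).
For k = 5: 8^5 * 6 = 32768 * 6 = 196608.

196608


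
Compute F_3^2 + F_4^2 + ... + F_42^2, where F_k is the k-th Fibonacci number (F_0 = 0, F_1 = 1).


There is a standard identity sum_{k=0}^{N} F_k^2 = F_N * F_{N+1} (proved inductively from the telescoping relation F_k^2 = F_k F_{k+1} - F_{k-1} F_k). Then
sum_{k=3}^{42} F_k^2 = F_42 F_43 - F_2 F_3.
Computing: F_42 = 267914296, F_43 = 433494437, F_2 = 1, F_3 = 2.
Sum = 267914296 * 433494437 - 1 * 2 = 116139356908771350.

116139356908771350


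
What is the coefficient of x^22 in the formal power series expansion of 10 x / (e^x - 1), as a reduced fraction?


The exponential generating function for Bernoulli numbers is
x / (e^x - 1) = sum_{k>=0} B_k x^k / k!.
So the coefficient of x^22 in 10 x / (e^x - 1) is 10 B_22 / 22!.
Computing: B_22 = 854513/138, 22! = 1124000727777607680000, giving
10 * 854513/138 / 1124000727777607680000 = 77683/1410110003939180544000.

77683/1410110003939180544000


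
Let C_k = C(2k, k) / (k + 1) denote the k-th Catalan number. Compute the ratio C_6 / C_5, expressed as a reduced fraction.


Using C_k = (2k)! / (k! (k+1)!), the ratio C_{k+1}/C_k simplifies to
C_{k+1}/C_k = [(2k+2)! / ((k+1)! (k+2)!)] * [k! (k+1)! / (2k)!]
 = (2k+2)(2k+1) / ((k+1)(k+2)) = 2(2k+1) / (k+2).
For k = 5: 2(2*5 + 1) / (5 + 2) = 22/7 = 22/7.

22/7


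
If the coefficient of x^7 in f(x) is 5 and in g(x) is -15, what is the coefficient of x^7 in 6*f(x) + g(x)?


Scalar multiplication scales coefficients: 6 * 5 = 30.
Then add the g coefficient: 30 + -15
= 15

15


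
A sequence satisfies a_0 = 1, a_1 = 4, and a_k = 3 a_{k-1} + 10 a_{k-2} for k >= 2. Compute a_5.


The characteristic equation is t^2 - 3 t - 10 = 0, with roots r_1 = 5 and r_2 = -2 (so c_1 = r_1 + r_2, c_2 = -r_1 r_2 as required).
One can use the closed form a_n = A r_1^n + B r_2^n, but direct iteration is more reliable:
a_0 = 1, a_1 = 4, a_2 = 22, a_3 = 106, a_4 = 538, a_5 = 2674.
So a_5 = 2674.

2674


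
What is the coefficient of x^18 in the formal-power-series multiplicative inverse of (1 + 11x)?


The inverse is 1/(1 + 11x). Apply the geometric identity 1/(1 - y) = sum_{k>=0} y^k with y = -11x:
1/(1 + 11x) = sum_{k>=0} (-11)^k x^k.
So the coefficient of x^18 is (-11)^18 = 5559917313492231481.

5559917313492231481


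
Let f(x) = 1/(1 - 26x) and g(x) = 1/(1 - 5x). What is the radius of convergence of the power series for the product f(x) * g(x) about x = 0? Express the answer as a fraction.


The radius of 1/(1 - 26x) is 1/26 (nearest singularity at x = 1/26), and the radius of 1/(1 - 5x) is 1/5.
The product f(x)*g(x) = 1/((1 - 26x)(1 - 5x)) has singularities at both 1/26 and 1/5, so its radius of convergence is the distance to the nearest one:
min(1/26, 1/5) = 1/26.

1/26


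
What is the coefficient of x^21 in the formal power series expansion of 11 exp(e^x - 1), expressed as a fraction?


exp(e^x - 1) is the exponential generating function for the Bell numbers Bell_k: exp(e^x - 1) = sum_{k>=0} Bell_k x^k / k!.
So the coefficient of x^21 in 11 exp(e^x - 1) is 11 Bell_21 / 21!.
Computing: Bell_21 = 474869816156751 and 21! = 51090942171709440000, giving
11 * 474869816156751/51090942171709440000 = 158289938718917/1548210368839680000.

158289938718917/1548210368839680000


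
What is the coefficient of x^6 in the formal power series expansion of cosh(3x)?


The Maclaurin series is cosh(t) = sum_{m>=0} t^(2m) / (2m)!, so substituting t = 3x, only even powers of x are nonzero, with coefficient of x^(2m) equal to 3^(2m) / (2m)!.
For x^6 the coefficient is 3^6/6! = 729/720 = 81/80.

81/80


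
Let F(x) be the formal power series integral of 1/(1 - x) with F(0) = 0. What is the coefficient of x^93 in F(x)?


1/(1 - x) = sum_{k>=0} x^k. Integrating termwise and using F(0) = 0 gives
F(x) = sum_{k>=0} x^(k+1) / (k+1) = sum_{m>=1} x^m / m = -ln(1 - x).
So the coefficient of x^93 is 1/93 = 1/93.

1/93


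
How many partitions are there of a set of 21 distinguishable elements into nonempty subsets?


Bell_21 can be computed from the Bell triangle or from Dobinski's identity Bell_n = (1/e) * sum_{k>=0} k^n / k!.
Computing Bell_21 = 474869816156751.

474869816156751


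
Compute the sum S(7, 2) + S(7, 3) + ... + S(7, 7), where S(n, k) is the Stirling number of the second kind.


By definition, S(n, k) counts partitions of an n-set into exactly k nonempty blocks.
Computing row n = 7 for k = 2..7:
S(7, k): 63, 301, 350, 140, 21, 1
Sum = 876.

876


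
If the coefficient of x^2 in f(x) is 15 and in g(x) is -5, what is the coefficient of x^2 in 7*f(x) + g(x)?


Scalar multiplication scales coefficients: 7 * 15 = 105.
Then add the g coefficient: 105 + -5
= 100

100


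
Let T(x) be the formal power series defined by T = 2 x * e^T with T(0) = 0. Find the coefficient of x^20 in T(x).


Apply the Lagrange inversion formula: if T = 2 x * phi(T) with phi(t) = e^t, then
[x^n] T = 2^n * (1/n) [t^(n-1)] phi(t)^n = 2^n * (1/n) [t^(n-1)] e^(n t) = 2^n * (1/n) * n^(n-1) / (n-1)! = 2^n * n^(n-1) / n!.
When c = 1 this is the Cayley count of rooted labeled trees on n vertices, divided by n!.
For n = 20: 2^20 * 20^19 / 20! = 1048576 * 5242880000000000000000000/2432902008176640000 = 33554432000000000000000/14849255421.

33554432000000000000000/14849255421


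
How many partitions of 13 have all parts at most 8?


Using the generating function (1-x)^(-1)(1-x^2)^(-1)...(1-x^8)^(-1),
the coefficient of x^13 counts these restricted partitions.
Result = 89

89


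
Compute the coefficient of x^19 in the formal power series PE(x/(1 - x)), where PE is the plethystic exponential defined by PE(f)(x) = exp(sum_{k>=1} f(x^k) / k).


For f(x) = x/(1 - x) we have
sum_{k>=1} f(x^k) / k = sum_{k>=1} (1/k) * x^k / (1 - x^k) = sum_{k, m >= 1} x^(k m) / k,
which after exponentiating simplifies to
PE(x/(1 - x)) = prod_{k>=1} 1 / (1 - x^k).
This is the generating function for the partition function p(n), so the coefficient of x^19 is p(19).
Computing p(19) by dynamic programming over parts 1, 2, ..., 19: p(19) = 490.

490


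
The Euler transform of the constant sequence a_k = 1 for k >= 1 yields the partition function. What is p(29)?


The Euler transform converts the sequence a_k = 1 into the number of integer partitions.
Using the recurrence or dynamic programming:
p(29) = 4565

4565


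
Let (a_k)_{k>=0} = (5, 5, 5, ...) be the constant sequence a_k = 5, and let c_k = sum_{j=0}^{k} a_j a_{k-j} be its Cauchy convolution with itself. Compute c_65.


Since a_j = 5 for all j >= 0, the convolution sum becomes
c_k = sum_{j=0}^{k} 5 * 5 = 25 * (k + 1).
Equivalently, the generating function of (a_k) is 5/(1 - x) and its square is 25/(1 - x)^2 = sum_{k>=0} 25(k + 1) x^k.
For k = 65: 25 * 66 = 1650.

1650


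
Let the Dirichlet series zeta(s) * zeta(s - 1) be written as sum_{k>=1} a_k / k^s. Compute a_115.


Convolution gives a_k = sum_{d | k} d * 1 = sum_{d | k} d = sigma(k), the sum of positive divisors of k.
For k = 115, the divisors are 1, 5, 23, 115, so
sigma(115) = 1 + 5 + 23 + 115 = 144.

144


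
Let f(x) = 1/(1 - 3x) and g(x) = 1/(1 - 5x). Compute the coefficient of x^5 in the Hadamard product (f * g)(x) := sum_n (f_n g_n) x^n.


f has coefficients f_k = 3^k and g has coefficients g_k = 5^k, so the Hadamard product has coefficient (f*g)_k = 3^k * 5^k = 15^k.
For k = 5: 15^5 = 759375.

759375


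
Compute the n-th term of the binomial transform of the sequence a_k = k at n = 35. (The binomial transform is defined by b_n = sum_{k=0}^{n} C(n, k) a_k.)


With a_k = k, b_n = sum_{k=0}^{n} C(n, k) k. Using k * C(n, k) = n * C(n-1, k-1) gives b_n = n * sum_{k>=1} C(n-1, k-1) = n * 2^(n-1).
For n = 35: 35 * 2^34 = 35 * 17179869184 = 601295421440.

601295421440


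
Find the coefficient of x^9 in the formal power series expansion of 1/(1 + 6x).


Write 1/(1 + c x) = 1/(1 - (-c) x) and apply the geometric-series identity
1/(1 - y) = sum_{k>=0} y^k to get 1/(1 + c x) = sum_{k>=0} (-c)^k x^k.
So the coefficient of x^k is (-c)^k = (-1)^k * c^k.
Here c = 6 and k = 9:
(-6)^9 = -1 * 10077696 = -10077696

-10077696


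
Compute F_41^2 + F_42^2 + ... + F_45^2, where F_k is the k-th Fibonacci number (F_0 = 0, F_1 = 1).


There is a standard identity sum_{k=0}^{N} F_k^2 = F_N * F_{N+1} (proved inductively from the telescoping relation F_k^2 = F_k F_{k+1} - F_{k-1} F_k). Then
sum_{k=41}^{45} F_k^2 = F_45 F_46 - F_40 F_41.
Computing: F_45 = 1134903170, F_46 = 1836311903, F_40 = 102334155, F_41 = 165580141.
Sum = 1134903170 * 1836311903 - 102334155 * 165580141 = 2067091696009416655.

2067091696009416655


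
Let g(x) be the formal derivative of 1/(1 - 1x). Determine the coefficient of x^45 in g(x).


Differentiate termwise: d/dx sum_{k>=0} 1^k x^k = sum_{k>=1} k 1^k x^(k-1) = sum_{j>=0} (j+1) 1^(j+1) x^j.
Equivalently, d/dx [1/(1 - 1x)] = 1/(1 - 1x)^2.
For j = 45: 46 * 1^46 = 46 * 1 = 46.

46


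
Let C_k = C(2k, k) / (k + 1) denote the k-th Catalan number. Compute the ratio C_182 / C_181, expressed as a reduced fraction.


Using C_k = (2k)! / (k! (k+1)!), the ratio C_{k+1}/C_k simplifies to
C_{k+1}/C_k = [(2k+2)! / ((k+1)! (k+2)!)] * [k! (k+1)! / (2k)!]
 = (2k+2)(2k+1) / ((k+1)(k+2)) = 2(2k+1) / (k+2).
For k = 181: 2(2*181 + 1) / (181 + 2) = 726/183 = 242/61.

242/61


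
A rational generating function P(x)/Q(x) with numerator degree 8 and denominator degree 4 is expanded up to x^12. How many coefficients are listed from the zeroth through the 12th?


Expanding up to x^12 gives the coefficients for x^0, x^1, ..., x^12.
That is 12 + 1 = 13 coefficients in total.

13


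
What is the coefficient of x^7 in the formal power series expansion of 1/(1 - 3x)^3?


The general identity 1/(1 - c x)^r = sum_{k>=0} c^k C(k + r - 1, r - 1) x^k follows by substituting y = c x into 1/(1 - y)^r = sum_{k>=0} C(k + r - 1, r - 1) y^k.
For c = 3, r = 3, k = 7:
3^7 * C(9, 2) = 2187 * 36 = 78732.

78732


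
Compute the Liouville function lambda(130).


The Liouville function is lambda(k) = (-1)^Omega(k), where Omega(k) counts the prime factors of k with multiplicity.
Factoring: 130 = 2 * 5 * 13, so Omega(130) = 3.
lambda(130) = (-1)^3 = -1.

-1


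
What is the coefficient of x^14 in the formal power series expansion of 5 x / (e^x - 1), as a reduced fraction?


The exponential generating function for Bernoulli numbers is
x / (e^x - 1) = sum_{k>=0} B_k x^k / k!.
So the coefficient of x^14 in 5 x / (e^x - 1) is 5 B_14 / 14!.
Computing: B_14 = 7/6, 14! = 87178291200, giving
5 * 7/6 / 87178291200 = 1/14944849920.

1/14944849920


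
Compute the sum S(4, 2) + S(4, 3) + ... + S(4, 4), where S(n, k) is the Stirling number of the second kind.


By definition, S(n, k) counts partitions of an n-set into exactly k nonempty blocks.
Computing row n = 4 for k = 2..4:
S(4, k): 7, 6, 1
Sum = 14.

14


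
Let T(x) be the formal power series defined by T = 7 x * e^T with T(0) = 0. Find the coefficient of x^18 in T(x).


Apply the Lagrange inversion formula: if T = 7 x * phi(T) with phi(t) = e^t, then
[x^n] T = 7^n * (1/n) [t^(n-1)] phi(t)^n = 7^n * (1/n) [t^(n-1)] e^(n t) = 7^n * (1/n) * n^(n-1) / (n-1)! = 7^n * n^(n-1) / n!.
When c = 1 this is the Cayley count of rooted labeled trees on n vertices, divided by n!.
For n = 18: 7^18 * 18^17 / 18! = 1628413597910449 * 2185911559738696531968/6402373705728000 = 168947301180197983304053458/303875.

168947301180197983304053458/303875


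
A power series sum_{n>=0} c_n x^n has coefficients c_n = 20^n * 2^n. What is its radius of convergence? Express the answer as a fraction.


By the root test (Cauchy-Hadamard), the radius is R = 1 / limsup_n |c_n|^(1/n).
Here |c_n|^(1/n) = (20^n * 2^n)^(1/n) = 20 * 2 = 40 for all n.
So R = 1/40 = 1/40.

1/40


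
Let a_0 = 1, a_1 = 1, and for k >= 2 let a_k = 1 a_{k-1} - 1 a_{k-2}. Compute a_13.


Iterating the recurrence forward:
a_0 = 1
a_1 = 1
a_2 = 1*1 - 1*1 = 0
a_3 = 1*0 - 1*1 = -1
a_4 = 1*-1 - 1*0 = -1
a_5 = 1*-1 - 1*-1 = 0
a_6 = 1*0 - 1*-1 = 1
a_7 = 1*1 - 1*0 = 1
a_8 = 1*1 - 1*1 = 0
a_9 = 1*0 - 1*1 = -1
a_10 = 1*-1 - 1*0 = -1
a_11 = 1*-1 - 1*-1 = 0
a_12 = 1*0 - 1*-1 = 1
a_13 = 1*1 - 1*0 = 1
So a_13 = 1.

1


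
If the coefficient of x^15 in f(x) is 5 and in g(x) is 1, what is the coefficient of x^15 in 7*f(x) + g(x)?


Scalar multiplication scales coefficients: 7 * 5 = 35.
Then add the g coefficient: 35 + 1
= 36

36


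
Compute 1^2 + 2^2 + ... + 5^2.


This power sum has a closed form given by Faulhaber's formula
sum_{k=1}^{m} k^p = (1 / (p + 1)) * sum_{j=0}^{p} C(p + 1, j) B_j m^(p + 1 - j),
but for small m direct computation is fastest:
1 + 4 + 9 + 16 + 25 = 55.

55


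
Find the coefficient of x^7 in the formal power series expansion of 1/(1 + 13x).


Write 1/(1 + c x) = 1/(1 - (-c) x) and apply the geometric-series identity
1/(1 - y) = sum_{k>=0} y^k to get 1/(1 + c x) = sum_{k>=0} (-c)^k x^k.
So the coefficient of x^k is (-c)^k = (-1)^k * c^k.
Here c = 13 and k = 7:
(-13)^7 = -1 * 62748517 = -62748517

-62748517


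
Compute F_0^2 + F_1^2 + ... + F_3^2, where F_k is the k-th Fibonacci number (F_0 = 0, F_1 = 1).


There is a standard identity sum_{k=0}^{N} F_k^2 = F_N * F_{N+1} (proved inductively from the telescoping relation F_k^2 = F_k F_{k+1} - F_{k-1} F_k). Then
sum_{k=0}^{3} F_k^2 = F_3 F_4 - F_0 F_0.
Computing: F_3 = 2, F_4 = 3.
Sum = 2 * 3 = 6.

6


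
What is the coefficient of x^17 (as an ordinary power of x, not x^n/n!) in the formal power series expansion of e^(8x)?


The exponential series is e^y = sum_{k>=0} y^k / k!. Substituting y = 8x gives
e^(8x) = sum_{k>=0} 8^k x^k / k!.
So the coefficient of x^n is a^n/n! with a = 8, n = 17:
8^17 / 17! = 2251799813685248/355687428096000 = 68719476736/10854718875

68719476736/10854718875


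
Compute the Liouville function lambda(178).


The Liouville function is lambda(k) = (-1)^Omega(k), where Omega(k) counts the prime factors of k with multiplicity.
Factoring: 178 = 2 * 89, so Omega(178) = 2.
lambda(178) = (-1)^2 = 1.

1


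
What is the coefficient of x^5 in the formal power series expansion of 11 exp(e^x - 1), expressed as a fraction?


exp(e^x - 1) is the exponential generating function for the Bell numbers Bell_k: exp(e^x - 1) = sum_{k>=0} Bell_k x^k / k!.
So the coefficient of x^5 in 11 exp(e^x - 1) is 11 Bell_5 / 5!.
Computing: Bell_5 = 52 and 5! = 120, giving
11 * 52/120 = 143/30.

143/30


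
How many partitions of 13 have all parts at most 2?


Using the generating function (1-x)^(-1)(1-x^2)^(-1),
the coefficient of x^13 counts these restricted partitions.
Result = 7

7


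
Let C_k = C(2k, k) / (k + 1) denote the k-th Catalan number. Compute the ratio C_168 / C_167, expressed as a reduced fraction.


Using C_k = (2k)! / (k! (k+1)!), the ratio C_{k+1}/C_k simplifies to
C_{k+1}/C_k = [(2k+2)! / ((k+1)! (k+2)!)] * [k! (k+1)! / (2k)!]
 = (2k+2)(2k+1) / ((k+1)(k+2)) = 2(2k+1) / (k+2).
For k = 167: 2(2*167 + 1) / (167 + 2) = 670/169 = 670/169.

670/169


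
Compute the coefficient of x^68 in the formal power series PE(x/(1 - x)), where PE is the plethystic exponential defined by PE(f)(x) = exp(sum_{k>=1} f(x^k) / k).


For f(x) = x/(1 - x) we have
sum_{k>=1} f(x^k) / k = sum_{k>=1} (1/k) * x^k / (1 - x^k) = sum_{k, m >= 1} x^(k m) / k,
which after exponentiating simplifies to
PE(x/(1 - x)) = prod_{k>=1} 1 / (1 - x^k).
This is the generating function for the partition function p(n), so the coefficient of x^68 is p(68).
Computing p(68) by dynamic programming over parts 1, 2, ..., 68: p(68) = 3087735.

3087735


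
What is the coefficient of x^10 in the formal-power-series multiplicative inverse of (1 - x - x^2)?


Let the inverse be f(x) = sum_{k>=0} a_k x^k. From f(x) * (1 - x - x^2) = 1 and matching coefficients:
 x^0: a_0 = 1.
 x^1: a_1 - a_0 = 0, so a_1 = 1.
 x^k (k >= 2): a_k - a_{k-1} - a_{k-2} = 0, i.e. a_k = a_{k-1} + a_{k-2}.
This is the Fibonacci-type recurrence shifted so that a_0 = a_1 = 1.
Iterating: a_0=1, a_1=1, a_2=2, a_3=3, a_4=5, a_5=8, a_6=13, a_7=21, a_8=34, a_9=55, ...
a_10 = 89.

89


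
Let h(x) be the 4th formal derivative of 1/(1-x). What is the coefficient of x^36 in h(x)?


Differentiating 4 times: d^4/dx^4 [1/(1-x)] = 4!/(1-x)^5.
The expansion 1/(1-x)^5 = sum_{k>=0} C(k+4, 4) x^k, so the coefficient of x^n in 4!/(1-x)^5 is 4! * C(n+4, 4).
For n = 36: 24 * C(40, 4) = 24 * 91390 = 2193360

2193360


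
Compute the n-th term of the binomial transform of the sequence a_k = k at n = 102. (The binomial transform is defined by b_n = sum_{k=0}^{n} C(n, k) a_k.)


With a_k = k, b_n = sum_{k=0}^{n} C(n, k) k. Using k * C(n, k) = n * C(n-1, k-1) gives b_n = n * sum_{k>=1} C(n-1, k-1) = n * 2^(n-1).
For n = 102: 102 * 2^101 = 102 * 2535301200456458802993406410752 = 258600722446558797905327453896704.

258600722446558797905327453896704


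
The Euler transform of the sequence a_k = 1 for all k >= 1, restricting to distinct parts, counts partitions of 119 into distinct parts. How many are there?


Partitions of 119 into distinct parts can be computed via generating function.
Product (1+x)(1+x^2)(1+x^3)...
The coefficient of x^119 = 2032290

2032290


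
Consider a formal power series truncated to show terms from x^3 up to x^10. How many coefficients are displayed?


From x^3 to x^10 inclusive, the count is 10 - 3 + 1 = 8.

8


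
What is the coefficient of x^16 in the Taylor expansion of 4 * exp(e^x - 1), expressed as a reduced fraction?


exp(e^x - 1) = sum_{k>=0} Bell_k x^k / k!, where Bell_k is the k-th Bell number.
So the coefficient of x^16 is 4 * Bell_16 / 16!.
Computing: Bell_16 = 10480142147 and 16! = 20922789888000, giving
4 * 10480142147/20922789888000 = 10480142147/5230697472000.

10480142147/5230697472000


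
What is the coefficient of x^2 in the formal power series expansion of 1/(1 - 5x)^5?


The general identity 1/(1 - c x)^r = sum_{k>=0} c^k C(k + r - 1, r - 1) x^k follows by substituting y = c x into 1/(1 - y)^r = sum_{k>=0} C(k + r - 1, r - 1) y^k.
For c = 5, r = 5, k = 2:
5^2 * C(6, 4) = 25 * 15 = 375.

375


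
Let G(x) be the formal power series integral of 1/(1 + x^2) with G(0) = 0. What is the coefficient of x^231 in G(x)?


1/(1 + x^2) = sum_{j>=0} (-1)^j x^(2j). Integrating termwise with G(0) = 0:
G(x) = sum_{j>=0} (-1)^j x^(2j+1) / (2j+1) = arctan(x).
Only odd powers are nonzero. For x^231 write 231 = 2*115 + 1, giving
(-1)^115 / 231 = -1/231 = -1/231.

-1/231


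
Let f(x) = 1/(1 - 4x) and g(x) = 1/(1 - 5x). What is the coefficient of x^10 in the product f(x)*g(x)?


The coefficient of x^n in f*g is the Cauchy product: sum_{k=0}^{n} a^k * b^(n-k).
With a=4, b=5, n=10:
sum_{k=0}^{10} 4^k * 5^(10-k)
= 44633821

44633821


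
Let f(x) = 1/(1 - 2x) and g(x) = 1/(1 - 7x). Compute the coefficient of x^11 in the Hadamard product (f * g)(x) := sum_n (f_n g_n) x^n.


f has coefficients f_k = 2^k and g has coefficients g_k = 7^k, so the Hadamard product has coefficient (f*g)_k = 2^k * 7^k = 14^k.
For k = 11: 14^11 = 4049565169664.

4049565169664


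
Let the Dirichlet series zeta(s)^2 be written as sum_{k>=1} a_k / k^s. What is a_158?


The Dirichlet convolution of the constant function 1 with itself gives (1 * 1)(k) = sum_{d | k} 1 = d(k), the number of positive divisors of k.
Since zeta(s) = sum_{k>=1} 1/k^s, we have zeta(s)^2 = sum_{k>=1} d(k)/k^s, so a_k = d(k).
For k = 158: the divisors are 1, 2, 79, 158.
Count = 4.

4


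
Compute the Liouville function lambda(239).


The Liouville function is lambda(k) = (-1)^Omega(k), where Omega(k) counts the prime factors of k with multiplicity.
Factoring: 239 = 239, so Omega(239) = 1.
lambda(239) = (-1)^1 = -1.

-1


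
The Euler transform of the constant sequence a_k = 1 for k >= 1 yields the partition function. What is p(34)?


The Euler transform converts the sequence a_k = 1 into the number of integer partitions.
Using the recurrence or dynamic programming:
p(34) = 12310

12310


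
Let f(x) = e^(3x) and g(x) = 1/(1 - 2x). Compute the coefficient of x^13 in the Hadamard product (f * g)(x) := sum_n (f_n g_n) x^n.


Expanding: f_k = 3^k/k! (from e^(3x)) and g_k = 2^k (from 1/(1 - 2x)). So the Hadamard coefficient (f * g)_k = 3^k 2^k / k! = (6)^k / k!.
For k = 13: 6^13/13! = 13060694016/6227020800 = 52488/25025.

52488/25025


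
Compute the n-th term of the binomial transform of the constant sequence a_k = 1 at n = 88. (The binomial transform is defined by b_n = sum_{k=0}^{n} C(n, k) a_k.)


With a_k = 1 for all k, b_n = sum_{k=0}^{n} C(n, k) = 2^n by the binomial theorem.
For n = 88: 2^88 = 309485009821345068724781056.

309485009821345068724781056


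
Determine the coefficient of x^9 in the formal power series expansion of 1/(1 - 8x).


The geometric series identity gives 1/(1 - c x) = sum_{k>=0} c^k x^k, so the coefficient of x^k is c^k.
Here c = 8 and k = 9.
Computing: 8^9 = 134217728

134217728


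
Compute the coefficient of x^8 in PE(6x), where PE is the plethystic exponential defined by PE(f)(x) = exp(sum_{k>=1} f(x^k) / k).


With f(x) = 6x, the exponent is sum_{k>=1} 6 x^k / k = 6 * (-ln(1 - x)). Exponentiating:
PE(6x) = exp(-6 ln(1 - x)) = 1/(1 - x)^6.
By the negative binomial expansion, [x^n] 1/(1 - x)^6 = C(n + 5, 5).
For n = 8: C(13, 5) = 1287.

1287


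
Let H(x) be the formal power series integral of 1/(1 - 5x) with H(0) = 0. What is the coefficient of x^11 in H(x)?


1/(1 - 5x) = sum_{k>=0} 5^k x^k. Integrating termwise with H(0) = 0:
H(x) = sum_{k>=0} 5^k x^(k+1) / (k+1) = sum_{m>=1} 5^(m-1) x^m / m.
For m = 11: 5^10/11 = 9765625/11 = 9765625/11.

9765625/11


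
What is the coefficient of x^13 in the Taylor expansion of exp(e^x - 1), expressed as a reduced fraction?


exp(e^x - 1) = sum_{k>=0} Bell_k x^k / k!, where Bell_k is the k-th Bell number.
So the coefficient of x^13 is Bell_13 / 13!.
Computing: Bell_13 = 27644437 and 13! = 6227020800, giving
27644437/6227020800 = 27644437/6227020800.

27644437/6227020800


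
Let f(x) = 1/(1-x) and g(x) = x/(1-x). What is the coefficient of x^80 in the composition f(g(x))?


First simplify the composition: f(g(x)) = 1/(1 - x/(1-x)) = (1-x)/((1-x) - x) = (1-x)/(1-2x).
Now extract the coefficient. Write (1-x)/(1-2x) = 1/(1-2x) - x/(1-2x).
The coefficient of x^n in 1/(1-2x) is 2^n, and in x/(1-2x) is 2^(n-1) (for n >= 1).
So the coefficient of x^80 is 2^80 - 2^79 = 1208925819614629174706176 - 604462909807314587353088 = 604462909807314587353088.

604462909807314587353088


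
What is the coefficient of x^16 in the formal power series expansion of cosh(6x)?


The Maclaurin series is cosh(t) = sum_{m>=0} t^(2m) / (2m)!, so substituting t = 6x, only even powers of x are nonzero, with coefficient of x^(2m) equal to 6^(2m) / (2m)!.
For x^16 the coefficient is 6^16/16! = 2821109907456/20922789888000 = 118098/875875.

118098/875875


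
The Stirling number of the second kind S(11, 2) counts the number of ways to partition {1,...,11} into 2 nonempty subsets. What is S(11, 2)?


Using the explicit formula S(n,k) = (1/k!) sum_{j=0}^{k} (-1)^(k-j) C(k,j) j^n:
S(11, 2) = 1023
Equivalently, S(n,k) is n! times the coefficient of x^n in the EGF (e^x - 1)^k / k!.

1023


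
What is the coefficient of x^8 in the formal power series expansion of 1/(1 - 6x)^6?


The general identity 1/(1 - c x)^r = sum_{k>=0} c^k C(k + r - 1, r - 1) x^k follows by substituting y = c x into 1/(1 - y)^r = sum_{k>=0} C(k + r - 1, r - 1) y^k.
For c = 6, r = 6, k = 8:
6^8 * C(13, 5) = 1679616 * 1287 = 2161665792.

2161665792


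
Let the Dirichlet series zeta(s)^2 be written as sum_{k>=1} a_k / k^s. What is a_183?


The Dirichlet convolution of the constant function 1 with itself gives (1 * 1)(k) = sum_{d | k} 1 = d(k), the number of positive divisors of k.
Since zeta(s) = sum_{k>=1} 1/k^s, we have zeta(s)^2 = sum_{k>=1} d(k)/k^s, so a_k = d(k).
For k = 183: the divisors are 1, 3, 61, 183.
Count = 4.

4


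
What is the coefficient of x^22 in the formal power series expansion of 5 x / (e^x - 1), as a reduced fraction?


The exponential generating function for Bernoulli numbers is
x / (e^x - 1) = sum_{k>=0} B_k x^k / k!.
So the coefficient of x^22 in 5 x / (e^x - 1) is 5 B_22 / 22!.
Computing: B_22 = 854513/138, 22! = 1124000727777607680000, giving
5 * 854513/138 / 1124000727777607680000 = 77683/2820220007878361088000.

77683/2820220007878361088000


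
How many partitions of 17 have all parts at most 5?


Using the generating function (1-x)^(-1)(1-x^2)^(-1)...(1-x^5)^(-1),
the coefficient of x^17 counts these restricted partitions.
Result = 119

119
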